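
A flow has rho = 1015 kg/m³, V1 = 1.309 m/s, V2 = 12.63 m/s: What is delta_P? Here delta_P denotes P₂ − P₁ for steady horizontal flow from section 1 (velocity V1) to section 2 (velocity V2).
Formula: \Delta P = \frac{1}{2} \rho (V_1^2 - V_2^2)
delta_P = 0.5·1015·(1.309² − 12.63²)/1000 = -80.09 kPa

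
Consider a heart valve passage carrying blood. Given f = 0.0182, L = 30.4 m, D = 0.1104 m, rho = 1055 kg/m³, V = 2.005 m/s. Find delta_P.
Formula: \Delta P = f \frac{L}{D} \frac{\rho V^2}{2}
delta_P = 0.0182·(30.4/0.1104)·0.5·1055·2.005²/1000 = 10.63 kPa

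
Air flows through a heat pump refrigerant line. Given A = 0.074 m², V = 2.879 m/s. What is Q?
Formula: Q = A V
Q = 0.074·2.879·1000 = 213 L/s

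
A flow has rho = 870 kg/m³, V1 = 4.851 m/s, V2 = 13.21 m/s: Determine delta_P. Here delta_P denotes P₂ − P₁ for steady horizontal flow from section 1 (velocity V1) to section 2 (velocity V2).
Formula: \Delta P = \frac{1}{2} \rho (V_1^2 - V_2^2)
delta_P = 0.5·870·(4.851² − 13.21²)/1000 = -65.67 kPa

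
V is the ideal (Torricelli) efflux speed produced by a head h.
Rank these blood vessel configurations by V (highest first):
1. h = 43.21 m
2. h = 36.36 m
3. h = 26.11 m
Case 1: V = 29.12 m/s
Case 2: V = 26.71 m/s
Case 3: V = 22.63 m/s
Ranking (highest first): 1, 2, 3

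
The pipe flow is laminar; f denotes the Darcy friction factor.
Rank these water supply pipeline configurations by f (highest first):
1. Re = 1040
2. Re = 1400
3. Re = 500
Case 1: f = 0.06154
Case 2: f = 0.04571
Case 3: f = 0.128
Ranking (highest first): 3, 1, 2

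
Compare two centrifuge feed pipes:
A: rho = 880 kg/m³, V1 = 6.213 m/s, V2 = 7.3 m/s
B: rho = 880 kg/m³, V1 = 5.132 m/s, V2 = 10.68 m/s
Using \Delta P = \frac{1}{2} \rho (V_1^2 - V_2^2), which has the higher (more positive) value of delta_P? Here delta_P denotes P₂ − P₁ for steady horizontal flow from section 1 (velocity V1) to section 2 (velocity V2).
delta_P(A) = -6.463 kPa, delta_P(B) = -38.6 kPa. Answer: A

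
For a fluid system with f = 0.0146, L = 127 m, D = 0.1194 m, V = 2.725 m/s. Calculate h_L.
Formula: h_L = f \frac{L}{D} \frac{V^2}{2g}
h_L = 0.0146·(127/0.1194)·2.725²/(2·9.81) = 5.877 m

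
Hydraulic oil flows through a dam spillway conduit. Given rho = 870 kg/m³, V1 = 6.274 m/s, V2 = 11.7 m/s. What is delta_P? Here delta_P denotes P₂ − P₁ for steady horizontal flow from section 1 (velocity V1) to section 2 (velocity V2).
Formula: \Delta P = \frac{1}{2} \rho (V_1^2 - V_2^2)
delta_P = 0.5·870·(6.274² − 11.7²)/1000 = -42.42 kPa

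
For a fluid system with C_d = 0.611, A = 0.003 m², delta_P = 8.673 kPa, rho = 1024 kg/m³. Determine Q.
Formula: Q = C_d A \sqrt{\frac{2 \Delta P}{\rho}}
Q = 0.611·0.003·√(2·(8.673·1000)/1024)·1000 = 7.544 L/s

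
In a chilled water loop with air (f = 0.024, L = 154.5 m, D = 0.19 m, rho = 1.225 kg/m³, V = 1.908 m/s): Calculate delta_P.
Formula: \Delta P = f \frac{L}{D} \frac{\rho V^2}{2}
delta_P = 0.024·(154.5/0.19)·0.5·1.225·1.908²/1000 = 0.04352 kPa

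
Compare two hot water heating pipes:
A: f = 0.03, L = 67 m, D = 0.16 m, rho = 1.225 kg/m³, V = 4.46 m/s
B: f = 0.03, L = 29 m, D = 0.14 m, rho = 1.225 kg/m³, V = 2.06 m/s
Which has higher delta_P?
delta_P(A) = 0.1531 kPa, delta_P(B) = 0.01615 kPa. Answer: A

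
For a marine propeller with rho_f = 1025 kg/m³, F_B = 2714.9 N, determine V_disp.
Formula: F_B = \rho_f g V_{disp}
Substituting knowns: 2714.9 = 1025·9.81·V_disp
Solving for V_disp: V_disp = 2714.9/(1025·9.81) = 0.27 m³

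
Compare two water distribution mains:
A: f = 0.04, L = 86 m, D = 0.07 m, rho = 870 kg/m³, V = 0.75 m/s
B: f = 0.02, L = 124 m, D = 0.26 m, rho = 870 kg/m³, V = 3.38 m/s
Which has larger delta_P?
delta_P(A) = 12.02 kPa, delta_P(B) = 47.4 kPa. Answer: B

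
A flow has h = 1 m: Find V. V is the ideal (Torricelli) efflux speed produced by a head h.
Formula: V = \sqrt{2 g h}
V = √(2·9.81·1) = 4.429 m/s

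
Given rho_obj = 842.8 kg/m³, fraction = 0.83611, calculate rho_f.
Formula: f_{sub} = \frac{\rho_{obj}}{\rho_f}
Substituting knowns: 0.83611 = 842.8/rho_f
Solving for rho_f: rho_f = 842.8/0.83611 = 1008 kg/m³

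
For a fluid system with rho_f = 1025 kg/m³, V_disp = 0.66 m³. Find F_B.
Formula: F_B = \rho_f g V_{disp}
F_B = 1025·9.81·0.66 = 6636 N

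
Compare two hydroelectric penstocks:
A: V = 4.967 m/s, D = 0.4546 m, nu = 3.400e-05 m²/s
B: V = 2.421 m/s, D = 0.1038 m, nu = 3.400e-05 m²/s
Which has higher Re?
Re(A) = 66412, Re(B) = 7391. Answer: A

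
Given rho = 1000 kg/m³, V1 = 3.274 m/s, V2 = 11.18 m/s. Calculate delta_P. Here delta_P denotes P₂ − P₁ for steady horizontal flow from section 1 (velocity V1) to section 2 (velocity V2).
Formula: \Delta P = \frac{1}{2} \rho (V_1^2 - V_2^2)
delta_P = 0.5·1000·(3.274² − 11.18²)/1000 = -57.14 kPa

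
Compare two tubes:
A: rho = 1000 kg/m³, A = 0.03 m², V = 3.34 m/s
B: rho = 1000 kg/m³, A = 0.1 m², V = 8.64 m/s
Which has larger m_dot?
m_dot(A) = 100.2 kg/s, m_dot(B) = 864 kg/s. Answer: B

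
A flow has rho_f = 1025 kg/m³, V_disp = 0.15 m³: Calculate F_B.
Formula: F_B = \rho_f g V_{disp}
F_B = 1025·9.81·0.15 = 1508 N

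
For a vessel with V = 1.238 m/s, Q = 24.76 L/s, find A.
Formula: Q = A V
Substituting knowns: 24.76 = A·1.238·1000
Solving for A: A = (24.76/1000)/1.238 = 0.02 m²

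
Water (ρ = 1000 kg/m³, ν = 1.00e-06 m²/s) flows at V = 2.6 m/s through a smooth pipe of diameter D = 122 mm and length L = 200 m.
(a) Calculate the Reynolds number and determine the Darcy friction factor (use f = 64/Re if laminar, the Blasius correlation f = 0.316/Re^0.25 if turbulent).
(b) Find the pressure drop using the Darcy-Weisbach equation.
(a) Re = V·D/ν = 2.6·0.122/1.00e-06 = 317200 → turbulent (Re > 4000); f = 0.316/Re^0.25 = 0.316/317200^0.25 = 0.013315 (Blasius is strictly valid for Re ≲ 1e5; used here as the smooth-pipe estimate the problem specifies)
(b) Darcy-Weisbach: ΔP = f·(L/D)·½ρV²/1000 = 0.013315·(200/0.122)·½·1000·2.6²/1000 = 73.78 kPa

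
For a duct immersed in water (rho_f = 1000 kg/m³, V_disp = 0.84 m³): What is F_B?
Formula: F_B = \rho_f g V_{disp}
F_B = 1000·9.81·0.84 = 8240 N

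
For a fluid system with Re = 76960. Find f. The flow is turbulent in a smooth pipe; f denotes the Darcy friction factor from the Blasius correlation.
Formula: f = \frac{0.316}{Re^{0.25}}
f = 0.316/76960^0.25 = 0.01897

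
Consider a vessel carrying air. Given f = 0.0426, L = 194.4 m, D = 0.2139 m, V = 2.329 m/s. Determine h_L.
Formula: h_L = f \frac{L}{D} \frac{V^2}{2g}
h_L = 0.0426·(194.4/0.2139)·2.329²/(2·9.81) = 10.7 m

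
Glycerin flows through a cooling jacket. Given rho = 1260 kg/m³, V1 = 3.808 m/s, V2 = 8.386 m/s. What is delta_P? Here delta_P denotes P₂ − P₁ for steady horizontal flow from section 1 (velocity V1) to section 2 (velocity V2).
Formula: \Delta P = \frac{1}{2} \rho (V_1^2 - V_2^2)
delta_P = 0.5·1260·(3.808² − 8.386²)/1000 = -35.17 kPa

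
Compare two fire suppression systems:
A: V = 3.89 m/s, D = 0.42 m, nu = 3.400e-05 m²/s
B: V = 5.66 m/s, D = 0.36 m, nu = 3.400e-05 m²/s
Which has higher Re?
Re(A) = 48053, Re(B) = 59929. Answer: B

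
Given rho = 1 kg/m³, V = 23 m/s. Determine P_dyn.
Formula: P_{dyn} = \frac{1}{2} \rho V^2
P_dyn = 0.5·1·23²/1000 = 0.2645 kPa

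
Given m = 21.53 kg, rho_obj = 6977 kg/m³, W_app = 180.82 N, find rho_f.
Formula: W_{app} = mg\left(1 - \frac{\rho_f}{\rho_{obj}}\right)
Substituting knowns: 180.82 = 21.53·9.81·(1 − rho_f/6977)
Solving for rho_f: rho_f = 6977·(1 − 180.82/(21.53·9.81)) = 1004 kg/m³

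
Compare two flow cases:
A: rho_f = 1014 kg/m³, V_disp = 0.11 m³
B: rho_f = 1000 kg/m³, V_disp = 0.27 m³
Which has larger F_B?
F_B(A) = 1094 N, F_B(B) = 2649 N. Answer: B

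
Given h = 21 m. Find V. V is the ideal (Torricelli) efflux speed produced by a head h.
Formula: V = \sqrt{2 g h}
V = √(2·9.81·21) = 20.3 m/s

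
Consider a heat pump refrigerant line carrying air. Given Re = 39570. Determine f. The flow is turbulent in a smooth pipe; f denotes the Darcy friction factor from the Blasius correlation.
Formula: f = \frac{0.316}{Re^{0.25}}
f = 0.316/39570^0.25 = 0.02241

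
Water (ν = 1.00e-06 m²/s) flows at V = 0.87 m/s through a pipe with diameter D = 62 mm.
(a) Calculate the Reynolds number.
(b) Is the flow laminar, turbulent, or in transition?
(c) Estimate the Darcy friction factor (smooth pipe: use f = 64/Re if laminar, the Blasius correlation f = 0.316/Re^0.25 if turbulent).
(a) Re = V·D/ν = 0.87·0.062/1.00e-06 = 53940
(b) Flow regime: turbulent (Re > 4000)
(c) Friction factor: f = 0.316/Re^0.25 = 0.316/53940^0.25 = 0.02074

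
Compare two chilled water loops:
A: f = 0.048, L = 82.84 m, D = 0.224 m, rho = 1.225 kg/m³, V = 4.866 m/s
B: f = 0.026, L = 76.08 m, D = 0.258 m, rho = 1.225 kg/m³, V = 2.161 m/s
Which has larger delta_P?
delta_P(A) = 0.2574 kPa, delta_P(B) = 0.02193 kPa. Answer: A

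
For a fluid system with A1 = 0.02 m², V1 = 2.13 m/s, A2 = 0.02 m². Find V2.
Formula: V_2 = \frac{A_1 V_1}{A_2}
V2 = 0.02·2.13/0.02 = 2.13 m/s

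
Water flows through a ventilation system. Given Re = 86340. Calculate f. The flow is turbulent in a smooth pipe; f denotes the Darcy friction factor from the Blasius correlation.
Formula: f = \frac{0.316}{Re^{0.25}}
f = 0.316/86340^0.25 = 0.01843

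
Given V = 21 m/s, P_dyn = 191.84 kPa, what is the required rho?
Formula: P_{dyn} = \frac{1}{2} \rho V^2
Substituting knowns: 191.84 = 0.5·rho·21²/1000
Solving for rho: rho = 2·(191.84·1000)/21² = 870 kg/m³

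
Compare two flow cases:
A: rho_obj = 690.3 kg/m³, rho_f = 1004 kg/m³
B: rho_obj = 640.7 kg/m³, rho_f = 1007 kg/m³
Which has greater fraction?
fraction(A) = 0.6875, fraction(B) = 0.6362. Answer: A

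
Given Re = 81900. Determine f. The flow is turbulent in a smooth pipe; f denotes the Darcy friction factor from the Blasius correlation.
Formula: f = \frac{0.316}{Re^{0.25}}
f = 0.316/81900^0.25 = 0.01868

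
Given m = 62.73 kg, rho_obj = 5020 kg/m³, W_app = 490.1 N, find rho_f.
Formula: W_{app} = mg\left(1 - \frac{\rho_f}{\rho_{obj}}\right)
Substituting knowns: 490.1 = 62.73·9.81·(1 − rho_f/5020)
Solving for rho_f: rho_f = 5020·(1 − 490.1/(62.73·9.81)) = 1022 kg/m³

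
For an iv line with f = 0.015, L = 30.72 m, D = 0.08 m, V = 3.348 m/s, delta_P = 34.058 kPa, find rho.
Formula: \Delta P = f \frac{L}{D} \frac{\rho V^2}{2}
Substituting knowns: 34.058 = 0.015·(30.72/0.08)·0.5·rho·3.348²/1000
Solving for rho: rho = (34.058·1000)/(0.015·(30.72/0.08)·0.5·3.348²) = 1055 kg/m³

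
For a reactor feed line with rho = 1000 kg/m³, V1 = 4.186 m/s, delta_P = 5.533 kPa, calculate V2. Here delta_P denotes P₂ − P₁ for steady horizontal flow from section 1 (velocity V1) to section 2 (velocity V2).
Formula: \Delta P = \frac{1}{2} \rho (V_1^2 - V_2^2)
Substituting knowns: 5.533 = 0.5·1000·(4.186² − V2²)/1000
Solving for V2: V2 = √(4.186² − 2·(5.533·1000)/1000) = 2.541 m/s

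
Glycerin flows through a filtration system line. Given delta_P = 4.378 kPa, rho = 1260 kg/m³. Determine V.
Formula: V = \sqrt{\frac{2 \Delta P}{\rho}}
V = √(2·(4.378·1000)/1260) = 2.636 m/s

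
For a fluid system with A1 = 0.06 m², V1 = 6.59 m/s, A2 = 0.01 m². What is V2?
Formula: V_2 = \frac{A_1 V_1}{A_2}
V2 = 0.06·6.59/0.01 = 39.54 m/s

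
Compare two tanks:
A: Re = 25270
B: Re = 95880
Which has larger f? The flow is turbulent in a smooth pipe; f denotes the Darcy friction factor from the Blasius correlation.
f(A) = 0.02506, f(B) = 0.01796. Answer: A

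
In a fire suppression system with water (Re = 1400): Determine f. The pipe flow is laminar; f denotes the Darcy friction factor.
Formula: f = \frac{64}{Re}
f = 64/1400 = 0.04571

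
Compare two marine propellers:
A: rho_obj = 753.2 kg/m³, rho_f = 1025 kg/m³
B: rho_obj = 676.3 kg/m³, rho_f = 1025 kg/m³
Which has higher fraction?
fraction(A) = 0.7348, fraction(B) = 0.6598. Answer: A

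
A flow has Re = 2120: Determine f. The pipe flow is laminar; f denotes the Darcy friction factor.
Formula: f = \frac{64}{Re}
f = 64/2120 = 0.03019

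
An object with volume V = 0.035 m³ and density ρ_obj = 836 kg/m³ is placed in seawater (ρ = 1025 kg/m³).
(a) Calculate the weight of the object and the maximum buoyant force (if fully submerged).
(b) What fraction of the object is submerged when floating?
(a) W=rho_obj*g*V=836*9.81*0.035=287.0 N; F_B(max)=rho*g*V=1025*9.81*0.035=351.9 N
(b) Floating fraction=rho_obj/rho=836/1025=0.816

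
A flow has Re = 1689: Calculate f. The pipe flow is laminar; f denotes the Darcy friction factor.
Formula: f = \frac{64}{Re}
f = 64/1689 = 0.03789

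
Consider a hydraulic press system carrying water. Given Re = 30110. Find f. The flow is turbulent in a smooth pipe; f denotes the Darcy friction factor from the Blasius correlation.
Formula: f = \frac{0.316}{Re^{0.25}}
f = 0.316/30110^0.25 = 0.02399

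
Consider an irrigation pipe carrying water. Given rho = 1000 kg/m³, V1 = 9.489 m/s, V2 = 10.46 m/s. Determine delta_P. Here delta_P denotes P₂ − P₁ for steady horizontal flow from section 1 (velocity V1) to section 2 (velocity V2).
Formula: \Delta P = \frac{1}{2} \rho (V_1^2 - V_2^2)
delta_P = 0.5·1000·(9.489² − 10.46²)/1000 = -9.685 kPa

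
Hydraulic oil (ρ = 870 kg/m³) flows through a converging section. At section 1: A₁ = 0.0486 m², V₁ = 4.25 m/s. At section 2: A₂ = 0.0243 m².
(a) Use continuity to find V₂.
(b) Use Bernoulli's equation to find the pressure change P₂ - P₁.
(a) Continuity: A₁V₁=A₂V₂ -> V₂=A₁V₁/A₂=0.0486*4.25/0.0243=8.50 m/s
(b) Bernoulli: P₂-P₁=0.5*rho*(V₁^2-V₂^2)/1000=0.5*870*(4.25^2-8.50^2)/1000=-23.57 kPa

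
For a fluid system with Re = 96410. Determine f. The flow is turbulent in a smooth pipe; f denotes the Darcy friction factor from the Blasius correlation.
Formula: f = \frac{0.316}{Re^{0.25}}
f = 0.316/96410^0.25 = 0.01793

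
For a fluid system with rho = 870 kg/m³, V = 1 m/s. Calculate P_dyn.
Formula: P_{dyn} = \frac{1}{2} \rho V^2
P_dyn = 0.5·870·1²/1000 = 0.435 kPa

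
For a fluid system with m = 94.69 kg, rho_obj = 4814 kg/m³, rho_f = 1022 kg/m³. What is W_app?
Formula: W_{app} = mg\left(1 - \frac{\rho_f}{\rho_{obj}}\right)
W_app = 94.69·9.81·(1 − 1022/4814) = 731.7 N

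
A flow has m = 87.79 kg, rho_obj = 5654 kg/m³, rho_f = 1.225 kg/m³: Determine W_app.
Formula: W_{app} = mg\left(1 - \frac{\rho_f}{\rho_{obj}}\right)
W_app = 87.79·9.81·(1 − 1.225/5654) = 861 N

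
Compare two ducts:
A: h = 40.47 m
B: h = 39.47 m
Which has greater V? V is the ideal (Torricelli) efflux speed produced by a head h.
V(A) = 28.18 m/s, V(B) = 27.83 m/s. Answer: A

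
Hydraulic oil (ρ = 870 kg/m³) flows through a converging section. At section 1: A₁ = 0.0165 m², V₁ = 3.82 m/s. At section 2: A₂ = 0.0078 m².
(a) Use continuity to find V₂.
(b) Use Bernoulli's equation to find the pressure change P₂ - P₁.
(a) Continuity: A₁V₁=A₂V₂ -> V₂=A₁V₁/A₂=0.0165*3.82/0.0078=8.08 m/s
(b) Bernoulli: P₂-P₁=0.5*rho*(V₁^2-V₂^2)/1000=0.5*870*(3.82^2-8.08^2)/1000=-22.05 kPa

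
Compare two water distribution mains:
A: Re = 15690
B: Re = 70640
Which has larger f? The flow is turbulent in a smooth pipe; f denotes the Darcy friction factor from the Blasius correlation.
f(A) = 0.02823, f(B) = 0.01938. Answer: A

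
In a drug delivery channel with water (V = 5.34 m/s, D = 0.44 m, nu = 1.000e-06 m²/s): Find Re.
Formula: Re = \frac{V D}{\nu}
Re = 5.34·0.44/1.000e-06 = 2.350e+06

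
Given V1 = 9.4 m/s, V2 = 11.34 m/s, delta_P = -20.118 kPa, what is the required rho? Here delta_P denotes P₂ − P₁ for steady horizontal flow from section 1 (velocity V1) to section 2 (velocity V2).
Formula: \Delta P = \frac{1}{2} \rho (V_1^2 - V_2^2)
Substituting knowns: -20.118 = 0.5·rho·(9.4² − 11.34²)/1000
Solving for rho: rho = 2·(-20.118·1000)/(9.4² − 11.34²) = 1000 kg/m³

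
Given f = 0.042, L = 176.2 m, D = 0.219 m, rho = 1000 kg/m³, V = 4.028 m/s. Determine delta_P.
Formula: \Delta P = f \frac{L}{D} \frac{\rho V^2}{2}
delta_P = 0.042·(176.2/0.219)·0.5·1000·4.028²/1000 = 274.1 kPa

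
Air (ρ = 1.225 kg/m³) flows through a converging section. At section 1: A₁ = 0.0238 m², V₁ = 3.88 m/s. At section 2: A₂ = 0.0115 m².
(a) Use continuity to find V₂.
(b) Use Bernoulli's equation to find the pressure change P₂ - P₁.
(a) Continuity: A₁V₁=A₂V₂ -> V₂=A₁V₁/A₂=0.0238*3.88/0.0115=8.03 m/s
(b) Bernoulli: P₂-P₁=0.5*rho*(V₁^2-V₂^2)/1000=0.5*1.225*(3.88^2-8.03^2)/1000=-0.03027 kPa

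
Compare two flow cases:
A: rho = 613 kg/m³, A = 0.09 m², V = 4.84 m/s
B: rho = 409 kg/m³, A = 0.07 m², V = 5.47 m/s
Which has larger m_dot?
m_dot(A) = 267 kg/s, m_dot(B) = 156.6 kg/s. Answer: A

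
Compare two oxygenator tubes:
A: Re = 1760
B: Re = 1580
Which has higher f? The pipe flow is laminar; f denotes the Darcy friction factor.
f(A) = 0.03636, f(B) = 0.04051. Answer: B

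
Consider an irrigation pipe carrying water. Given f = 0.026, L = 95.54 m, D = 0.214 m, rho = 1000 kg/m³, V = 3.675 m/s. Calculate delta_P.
Formula: \Delta P = f \frac{L}{D} \frac{\rho V^2}{2}
delta_P = 0.026·(95.54/0.214)·0.5·1000·3.675²/1000 = 78.38 kPa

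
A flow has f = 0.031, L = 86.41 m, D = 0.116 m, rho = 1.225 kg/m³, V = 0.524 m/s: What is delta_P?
Formula: \Delta P = f \frac{L}{D} \frac{\rho V^2}{2}
delta_P = 0.031·(86.41/0.116)·0.5·1.225·0.524²/1000 = 0.003884 kPa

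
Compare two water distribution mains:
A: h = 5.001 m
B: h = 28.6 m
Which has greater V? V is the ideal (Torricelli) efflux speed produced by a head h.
V(A) = 9.906 m/s, V(B) = 23.69 m/s. Answer: B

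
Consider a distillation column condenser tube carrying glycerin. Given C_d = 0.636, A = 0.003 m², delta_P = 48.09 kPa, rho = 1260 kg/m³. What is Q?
Formula: Q = C_d A \sqrt{\frac{2 \Delta P}{\rho}}
Q = 0.636·0.003·√(2·(48.09·1000)/1260)·1000 = 16.67 L/s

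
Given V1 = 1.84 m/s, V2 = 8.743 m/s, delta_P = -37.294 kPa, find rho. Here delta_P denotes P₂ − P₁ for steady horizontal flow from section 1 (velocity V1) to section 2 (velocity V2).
Formula: \Delta P = \frac{1}{2} \rho (V_1^2 - V_2^2)
Substituting knowns: -37.294 = 0.5·rho·(1.84² − 8.743²)/1000
Solving for rho: rho = 2·(-37.294·1000)/(1.84² − 8.743²) = 1021 kg/m³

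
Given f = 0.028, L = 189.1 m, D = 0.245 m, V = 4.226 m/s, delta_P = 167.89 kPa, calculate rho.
Formula: \Delta P = f \frac{L}{D} \frac{\rho V^2}{2}
Substituting knowns: 167.89 = 0.028·(189.1/0.245)·0.5·rho·4.226²/1000
Solving for rho: rho = (167.89·1000)/(0.028·(189.1/0.245)·0.5·4.226²) = 870 kg/m³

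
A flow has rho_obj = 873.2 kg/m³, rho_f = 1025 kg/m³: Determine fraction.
Formula: f_{sub} = \frac{\rho_{obj}}{\rho_f}
fraction = 873.2/1025 = 0.8519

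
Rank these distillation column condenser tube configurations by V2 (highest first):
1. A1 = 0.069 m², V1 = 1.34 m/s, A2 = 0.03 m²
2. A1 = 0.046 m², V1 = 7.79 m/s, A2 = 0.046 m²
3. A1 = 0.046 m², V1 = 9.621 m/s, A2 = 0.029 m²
Case 1: V2 = 3.082 m/s
Case 2: V2 = 7.79 m/s
Case 3: V2 = 15.26 m/s
Ranking (highest first): 3, 2, 1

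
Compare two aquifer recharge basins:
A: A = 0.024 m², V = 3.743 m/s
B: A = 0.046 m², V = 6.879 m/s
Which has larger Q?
Q(A) = 89.83 L/s, Q(B) = 316.4 L/s. Answer: B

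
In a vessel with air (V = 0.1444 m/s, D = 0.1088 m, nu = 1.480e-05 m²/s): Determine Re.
Formula: Re = \frac{V D}{\nu}
Re = 0.1444·0.1088/1.480e-05 = 1062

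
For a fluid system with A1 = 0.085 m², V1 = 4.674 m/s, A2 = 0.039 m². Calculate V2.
Formula: V_2 = \frac{A_1 V_1}{A_2}
V2 = 0.085·4.674/0.039 = 10.19 m/s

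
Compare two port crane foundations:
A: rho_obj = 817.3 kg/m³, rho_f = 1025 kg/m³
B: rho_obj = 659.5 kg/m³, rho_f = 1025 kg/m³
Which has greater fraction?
fraction(A) = 0.7974, fraction(B) = 0.6434. Answer: A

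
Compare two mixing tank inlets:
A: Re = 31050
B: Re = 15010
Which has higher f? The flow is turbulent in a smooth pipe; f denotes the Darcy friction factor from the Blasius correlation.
f(A) = 0.02381, f(B) = 0.02855. Answer: B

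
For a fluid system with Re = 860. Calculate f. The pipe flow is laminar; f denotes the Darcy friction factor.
Formula: f = \frac{64}{Re}
f = 64/860 = 0.07442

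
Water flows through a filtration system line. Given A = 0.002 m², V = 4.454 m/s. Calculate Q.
Formula: Q = A V
Q = 0.002·4.454·1000 = 8.908 L/s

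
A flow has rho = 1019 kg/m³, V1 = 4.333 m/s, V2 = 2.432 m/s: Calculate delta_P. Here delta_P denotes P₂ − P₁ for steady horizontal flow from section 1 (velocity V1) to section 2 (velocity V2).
Formula: \Delta P = \frac{1}{2} \rho (V_1^2 - V_2^2)
delta_P = 0.5·1019·(4.333² − 2.432²)/1000 = 6.552 kPa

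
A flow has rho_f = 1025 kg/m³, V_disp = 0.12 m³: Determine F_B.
Formula: F_B = \rho_f g V_{disp}
F_B = 1025·9.81·0.12 = 1207 N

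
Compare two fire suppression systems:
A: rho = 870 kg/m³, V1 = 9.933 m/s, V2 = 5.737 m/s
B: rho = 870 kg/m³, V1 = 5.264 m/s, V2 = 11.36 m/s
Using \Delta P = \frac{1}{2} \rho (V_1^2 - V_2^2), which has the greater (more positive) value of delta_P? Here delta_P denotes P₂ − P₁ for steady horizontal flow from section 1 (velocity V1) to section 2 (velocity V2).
delta_P(A) = 28.6 kPa, delta_P(B) = -44.08 kPa. Answer: A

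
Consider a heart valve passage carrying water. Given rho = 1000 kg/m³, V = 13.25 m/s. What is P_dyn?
Formula: P_{dyn} = \frac{1}{2} \rho V^2
P_dyn = 0.5·1000·13.25²/1000 = 87.78 kPa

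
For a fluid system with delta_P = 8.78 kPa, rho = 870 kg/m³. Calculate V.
Formula: V = \sqrt{\frac{2 \Delta P}{\rho}}
V = √(2·(8.78·1000)/870) = 4.493 m/s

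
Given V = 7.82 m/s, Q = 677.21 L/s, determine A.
Formula: Q = A V
Substituting knowns: 677.21 = A·7.82·1000
Solving for A: A = (677.21/1000)/7.82 = 0.0866 m²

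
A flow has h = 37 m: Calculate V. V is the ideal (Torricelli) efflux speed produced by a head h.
Formula: V = \sqrt{2 g h}
V = √(2·9.81·37) = 26.94 m/s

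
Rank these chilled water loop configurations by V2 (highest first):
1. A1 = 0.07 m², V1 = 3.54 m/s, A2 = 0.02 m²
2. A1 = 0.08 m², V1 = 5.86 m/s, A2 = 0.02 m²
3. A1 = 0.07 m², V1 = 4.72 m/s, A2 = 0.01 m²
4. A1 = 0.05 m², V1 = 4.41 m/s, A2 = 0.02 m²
Case 1: V2 = 12.39 m/s
Case 2: V2 = 23.44 m/s
Case 3: V2 = 33.04 m/s
Case 4: V2 = 11.03 m/s
Ranking (highest first): 3, 2, 1, 4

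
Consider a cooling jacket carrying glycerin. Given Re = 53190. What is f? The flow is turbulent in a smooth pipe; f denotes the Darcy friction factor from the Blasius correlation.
Formula: f = \frac{0.316}{Re^{0.25}}
f = 0.316/53190^0.25 = 0.02081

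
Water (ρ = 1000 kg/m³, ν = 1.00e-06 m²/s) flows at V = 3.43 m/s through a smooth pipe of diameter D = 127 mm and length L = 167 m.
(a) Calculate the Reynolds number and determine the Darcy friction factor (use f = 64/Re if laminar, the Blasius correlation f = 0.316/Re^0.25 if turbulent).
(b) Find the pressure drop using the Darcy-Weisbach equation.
(a) Re = V·D/ν = 3.43·0.127/1.00e-06 = 435610 → turbulent (Re > 4000); f = 0.316/Re^0.25 = 0.316/435610^0.25 = 0.0123 (Blasius is strictly valid for Re ≲ 1e5; used here as the smooth-pipe estimate the problem specifies)
(b) Darcy-Weisbach: ΔP = f·(L/D)·½ρV²/1000 = 0.0123·(167/0.127)·½·1000·3.43²/1000 = 95.14 kPa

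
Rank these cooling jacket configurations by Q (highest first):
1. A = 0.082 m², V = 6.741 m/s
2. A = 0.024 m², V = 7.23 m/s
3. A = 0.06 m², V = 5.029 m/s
Case 1: Q = 552.8 L/s
Case 2: Q = 173.5 L/s
Case 3: Q = 301.7 L/s
Ranking (highest first): 1, 3, 2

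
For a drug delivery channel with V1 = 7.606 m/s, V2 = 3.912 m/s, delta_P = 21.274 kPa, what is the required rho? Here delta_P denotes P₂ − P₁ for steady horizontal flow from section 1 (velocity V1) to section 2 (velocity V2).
Formula: \Delta P = \frac{1}{2} \rho (V_1^2 - V_2^2)
Substituting knowns: 21.274 = 0.5·rho·(7.606² − 3.912²)/1000
Solving for rho: rho = 2·(21.274·1000)/(7.606² − 3.912²) = 1000 kg/m³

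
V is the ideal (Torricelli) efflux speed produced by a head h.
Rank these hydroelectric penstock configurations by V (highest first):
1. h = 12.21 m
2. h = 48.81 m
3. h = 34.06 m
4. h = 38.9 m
Case 1: V = 15.48 m/s
Case 2: V = 30.95 m/s
Case 3: V = 25.85 m/s
Case 4: V = 27.63 m/s
Ranking (highest first): 2, 4, 3, 1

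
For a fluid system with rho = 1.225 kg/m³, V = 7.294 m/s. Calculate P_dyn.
Formula: P_{dyn} = \frac{1}{2} \rho V^2
P_dyn = 0.5·1.225·7.294²/1000 = 0.03259 kPa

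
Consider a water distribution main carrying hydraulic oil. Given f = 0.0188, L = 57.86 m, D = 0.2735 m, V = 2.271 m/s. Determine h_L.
Formula: h_L = f \frac{L}{D} \frac{V^2}{2g}
h_L = 0.0188·(57.86/0.2735)·2.271²/(2·9.81) = 1.045 m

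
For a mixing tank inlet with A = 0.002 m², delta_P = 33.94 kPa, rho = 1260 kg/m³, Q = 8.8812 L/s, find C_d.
Formula: Q = C_d A \sqrt{\frac{2 \Delta P}{\rho}}
Substituting knowns: 8.8812 = C_d·0.002·√(2·(33.94·1000)/1260)·1000
Solving for C_d: C_d = (8.8812/1000)/(0.002·√(2·(33.94·1000)/1260)) = 0.605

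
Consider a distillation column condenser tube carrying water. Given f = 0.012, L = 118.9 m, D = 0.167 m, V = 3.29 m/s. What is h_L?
Formula: h_L = f \frac{L}{D} \frac{V^2}{2g}
h_L = 0.012·(118.9/0.167)·3.29²/(2·9.81) = 4.713 m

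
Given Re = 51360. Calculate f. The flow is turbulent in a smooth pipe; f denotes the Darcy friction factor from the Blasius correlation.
Formula: f = \frac{0.316}{Re^{0.25}}
f = 0.316/51360^0.25 = 0.02099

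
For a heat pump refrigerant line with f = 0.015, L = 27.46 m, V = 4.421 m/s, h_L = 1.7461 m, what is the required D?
Formula: h_L = f \frac{L}{D} \frac{V^2}{2g}
Substituting knowns: 1.7461 = 0.015·(27.46/D)·4.421²/(2·9.81)
Solving for D: D = 0.015·27.46·4.421²/(2·9.81·1.7461) = 0.235 m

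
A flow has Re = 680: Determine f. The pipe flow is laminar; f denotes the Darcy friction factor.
Formula: f = \frac{64}{Re}
f = 64/680 = 0.09412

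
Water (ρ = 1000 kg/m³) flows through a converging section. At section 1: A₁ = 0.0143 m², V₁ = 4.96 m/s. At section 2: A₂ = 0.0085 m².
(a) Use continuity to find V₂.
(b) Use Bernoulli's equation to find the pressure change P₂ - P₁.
(a) Continuity: A₁V₁=A₂V₂ -> V₂=A₁V₁/A₂=0.0143*4.96/0.0085=8.34 m/s
(b) Bernoulli: P₂-P₁=0.5*rho*(V₁^2-V₂^2)/1000=0.5*1000*(4.96^2-8.34^2)/1000=-22.48 kPa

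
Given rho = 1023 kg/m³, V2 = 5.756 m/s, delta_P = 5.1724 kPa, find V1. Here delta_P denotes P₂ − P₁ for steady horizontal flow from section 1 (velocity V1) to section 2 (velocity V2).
Formula: \Delta P = \frac{1}{2} \rho (V_1^2 - V_2^2)
Substituting knowns: 5.1724 = 0.5·1023·(V1² − 5.756²)/1000
Solving for V1: V1 = √(5.756² + 2·(5.1724·1000)/1023) = 6.576 m/s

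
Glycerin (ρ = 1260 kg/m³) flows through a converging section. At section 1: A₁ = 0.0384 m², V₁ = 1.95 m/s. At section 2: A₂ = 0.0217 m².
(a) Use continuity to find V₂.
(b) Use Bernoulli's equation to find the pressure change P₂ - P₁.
(a) Continuity: A₁V₁=A₂V₂ -> V₂=A₁V₁/A₂=0.0384*1.95/0.0217=3.45 m/s
(b) Bernoulli: P₂-P₁=0.5*rho*(V₁^2-V₂^2)/1000=0.5*1260*(1.95^2-3.45^2)/1000=-5.103 kPa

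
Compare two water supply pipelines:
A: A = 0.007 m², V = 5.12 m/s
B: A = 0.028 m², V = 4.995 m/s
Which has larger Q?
Q(A) = 35.84 L/s, Q(B) = 139.9 L/s. Answer: B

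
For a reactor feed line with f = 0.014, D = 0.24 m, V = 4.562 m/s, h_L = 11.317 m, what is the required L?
Formula: h_L = f \frac{L}{D} \frac{V^2}{2g}
Substituting knowns: 11.317 = 0.014·(L/0.24)·4.562²/(2·9.81)
Solving for L: L = 11.317·2·9.81·0.24/(0.014·4.562²) = 182.9 m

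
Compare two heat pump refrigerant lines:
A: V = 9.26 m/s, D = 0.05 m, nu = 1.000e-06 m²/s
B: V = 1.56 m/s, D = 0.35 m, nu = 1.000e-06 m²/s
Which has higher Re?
Re(A) = 463000, Re(B) = 546000. Answer: B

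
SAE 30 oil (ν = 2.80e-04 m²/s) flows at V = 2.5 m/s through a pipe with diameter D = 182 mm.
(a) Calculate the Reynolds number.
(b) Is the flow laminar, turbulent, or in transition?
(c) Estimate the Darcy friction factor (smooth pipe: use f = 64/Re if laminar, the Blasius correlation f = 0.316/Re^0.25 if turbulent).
(a) Re = V·D/ν = 2.5·0.182/2.80e-04 = 1625
(b) Flow regime: laminar (Re < 2300)
(c) Friction factor: f = 64/Re = 64/1625 = 0.03938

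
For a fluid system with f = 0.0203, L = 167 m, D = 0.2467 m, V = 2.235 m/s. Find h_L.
Formula: h_L = f \frac{L}{D} \frac{V^2}{2g}
h_L = 0.0203·(167/0.2467)·2.235²/(2·9.81) = 3.499 m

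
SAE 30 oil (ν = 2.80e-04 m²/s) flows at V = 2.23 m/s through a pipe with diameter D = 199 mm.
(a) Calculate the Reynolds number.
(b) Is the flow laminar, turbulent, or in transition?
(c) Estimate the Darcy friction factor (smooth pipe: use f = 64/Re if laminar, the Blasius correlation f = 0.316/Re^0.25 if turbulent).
(a) Re = V·D/ν = 2.23·0.199/2.80e-04 = 1584.9
(b) Flow regime: laminar (Re < 2300)
(c) Friction factor: f = 64/Re = 64/1584.9 = 0.04038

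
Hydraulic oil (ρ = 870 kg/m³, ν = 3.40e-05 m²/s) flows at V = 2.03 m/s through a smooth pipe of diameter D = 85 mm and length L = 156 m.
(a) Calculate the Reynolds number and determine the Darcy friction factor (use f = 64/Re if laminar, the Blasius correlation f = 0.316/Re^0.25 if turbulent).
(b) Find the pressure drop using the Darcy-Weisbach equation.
(a) Re = V·D/ν = 2.03·0.085/3.40e-05 = 5075 → turbulent (Re > 4000); f = 0.316/Re^0.25 = 0.316/5075^0.25 = 0.037439
(b) Darcy-Weisbach: ΔP = f·(L/D)·½ρV²/1000 = 0.037439·(156/0.085)·½·870·2.03²/1000 = 123.2 kPa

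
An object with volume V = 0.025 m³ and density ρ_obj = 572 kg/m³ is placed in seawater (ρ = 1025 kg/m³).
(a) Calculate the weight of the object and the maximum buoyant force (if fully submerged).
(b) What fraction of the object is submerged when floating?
(a) W=rho_obj*g*V=572*9.81*0.025=140.3 N; F_B(max)=rho*g*V=1025*9.81*0.025=251.4 N
(b) Floating fraction=rho_obj/rho=572/1025=0.558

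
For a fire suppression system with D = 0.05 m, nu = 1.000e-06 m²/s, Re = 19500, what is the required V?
Formula: Re = \frac{V D}{\nu}
Substituting knowns: 19500 = V·0.05/1.000e-06
Solving for V: V = 19500·1.000e-06/0.05 = 0.39 m/s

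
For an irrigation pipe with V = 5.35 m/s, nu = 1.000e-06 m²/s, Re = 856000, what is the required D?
Formula: Re = \frac{V D}{\nu}
Substituting knowns: 856000 = 5.35·D/1.000e-06
Solving for D: D = 856000·1.000e-06/5.35 = 0.16 m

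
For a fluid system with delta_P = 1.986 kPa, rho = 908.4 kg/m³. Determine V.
Formula: V = \sqrt{\frac{2 \Delta P}{\rho}}
V = √(2·(1.986·1000)/908.4) = 2.091 m/s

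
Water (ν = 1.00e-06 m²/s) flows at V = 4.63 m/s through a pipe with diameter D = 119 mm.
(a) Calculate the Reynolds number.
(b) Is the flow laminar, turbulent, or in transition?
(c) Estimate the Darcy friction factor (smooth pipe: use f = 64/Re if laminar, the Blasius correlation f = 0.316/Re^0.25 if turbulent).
(a) Re = V·D/ν = 4.63·0.119/1.00e-06 = 550970
(b) Flow regime: turbulent (Re > 4000)
(c) Friction factor: f = 0.316/Re^0.25 = 0.316/550970^0.25 = 0.0116 (Blasius is strictly valid for Re ≲ 1e5; used here as the smooth-pipe estimate the problem specifies)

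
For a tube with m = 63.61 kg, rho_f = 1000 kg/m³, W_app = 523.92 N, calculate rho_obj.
Formula: W_{app} = mg\left(1 - \frac{\rho_f}{\rho_{obj}}\right)
Substituting knowns: 523.92 = 63.61·9.81·(1 − 1000/rho_obj)
Solving for rho_obj: rho_obj = 1000/(1 − 523.92/(63.61·9.81)) = 6234 kg/m³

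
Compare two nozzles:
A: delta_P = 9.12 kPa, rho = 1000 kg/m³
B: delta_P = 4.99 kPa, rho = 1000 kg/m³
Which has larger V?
V(A) = 4.271 m/s, V(B) = 3.159 m/s. Answer: A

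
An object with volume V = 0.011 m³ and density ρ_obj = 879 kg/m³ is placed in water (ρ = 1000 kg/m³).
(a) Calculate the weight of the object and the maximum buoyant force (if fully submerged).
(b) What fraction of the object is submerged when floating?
(a) W=rho_obj*g*V=879*9.81*0.011=94.9 N; F_B(max)=rho*g*V=1000*9.81*0.011=107.9 N
(b) Floating fraction=rho_obj/rho=879/1000=0.879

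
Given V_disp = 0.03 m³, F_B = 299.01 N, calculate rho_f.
Formula: F_B = \rho_f g V_{disp}
Substituting knowns: 299.01 = rho_f·9.81·0.03
Solving for rho_f: rho_f = 299.01/(9.81·0.03) = 1016 kg/m³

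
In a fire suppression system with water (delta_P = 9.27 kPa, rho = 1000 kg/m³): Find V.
Formula: V = \sqrt{\frac{2 \Delta P}{\rho}}
V = √(2·(9.27·1000)/1000) = 4.306 m/s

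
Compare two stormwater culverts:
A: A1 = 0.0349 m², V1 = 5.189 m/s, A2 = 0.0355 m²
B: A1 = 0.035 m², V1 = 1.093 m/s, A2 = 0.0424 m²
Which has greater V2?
V2(A) = 5.101 m/s, V2(B) = 0.9022 m/s. Answer: A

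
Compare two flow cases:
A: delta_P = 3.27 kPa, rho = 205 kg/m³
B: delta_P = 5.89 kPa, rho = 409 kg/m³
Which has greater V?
V(A) = 5.648 m/s, V(B) = 5.367 m/s. Answer: A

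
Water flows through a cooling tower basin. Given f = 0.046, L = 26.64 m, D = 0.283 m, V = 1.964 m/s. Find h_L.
Formula: h_L = f \frac{L}{D} \frac{V^2}{2g}
h_L = 0.046·(26.64/0.283)·1.964²/(2·9.81) = 0.8513 m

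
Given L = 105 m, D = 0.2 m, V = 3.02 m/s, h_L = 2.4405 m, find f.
Formula: h_L = f \frac{L}{D} \frac{V^2}{2g}
Substituting knowns: 2.4405 = f·(105/0.2)·3.02²/(2·9.81)
Solving for f: f = 2.4405·2·9.81/((105/0.2)·3.02²) = 0.01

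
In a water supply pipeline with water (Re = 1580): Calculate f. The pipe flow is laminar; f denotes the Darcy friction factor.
Formula: f = \frac{64}{Re}
f = 64/1580 = 0.04051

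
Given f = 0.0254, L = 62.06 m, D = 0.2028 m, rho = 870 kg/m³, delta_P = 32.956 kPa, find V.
Formula: \Delta P = f \frac{L}{D} \frac{\rho V^2}{2}
Substituting knowns: 32.956 = 0.0254·(62.06/0.2028)·0.5·870·V²/1000
Solving for V: V = √((32.956·1000)/(0.0254·(62.06/0.2028)·0.5·870)) = 3.122 m/s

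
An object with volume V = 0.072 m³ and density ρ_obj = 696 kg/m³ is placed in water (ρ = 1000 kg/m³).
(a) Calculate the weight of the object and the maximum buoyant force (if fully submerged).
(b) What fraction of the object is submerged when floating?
(a) W=rho_obj*g*V=696*9.81*0.072=491.6 N; F_B(max)=rho*g*V=1000*9.81*0.072=706.3 N
(b) Floating fraction=rho_obj/rho=696/1000=0.696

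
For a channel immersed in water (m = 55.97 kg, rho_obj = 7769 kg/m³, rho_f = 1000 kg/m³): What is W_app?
Formula: W_{app} = mg\left(1 - \frac{\rho_f}{\rho_{obj}}\right)
W_app = 55.97·9.81·(1 − 1000/7769) = 478.4 N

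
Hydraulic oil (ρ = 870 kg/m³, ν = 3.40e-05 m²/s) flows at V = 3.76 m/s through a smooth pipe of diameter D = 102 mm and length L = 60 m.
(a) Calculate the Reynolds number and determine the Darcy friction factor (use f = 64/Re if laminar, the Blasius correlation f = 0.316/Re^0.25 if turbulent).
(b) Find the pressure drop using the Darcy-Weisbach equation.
(a) Re = V·D/ν = 3.76·0.102/3.40e-05 = 11280 → turbulent (Re > 4000); f = 0.316/Re^0.25 = 0.316/11280^0.25 = 0.030663
(b) Darcy-Weisbach: ΔP = f·(L/D)·½ρV²/1000 = 0.030663·(60/0.102)·½·870·3.76²/1000 = 110.9 kPa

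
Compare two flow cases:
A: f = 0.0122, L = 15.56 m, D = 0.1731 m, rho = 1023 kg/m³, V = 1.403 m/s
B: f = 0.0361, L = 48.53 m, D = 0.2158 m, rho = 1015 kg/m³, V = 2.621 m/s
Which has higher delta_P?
delta_P(A) = 1.104 kPa, delta_P(B) = 28.3 kPa. Answer: B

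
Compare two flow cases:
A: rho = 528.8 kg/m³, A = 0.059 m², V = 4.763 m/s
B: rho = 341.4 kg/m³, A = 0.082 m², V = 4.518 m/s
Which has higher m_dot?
m_dot(A) = 148.6 kg/s, m_dot(B) = 126.5 kg/s. Answer: A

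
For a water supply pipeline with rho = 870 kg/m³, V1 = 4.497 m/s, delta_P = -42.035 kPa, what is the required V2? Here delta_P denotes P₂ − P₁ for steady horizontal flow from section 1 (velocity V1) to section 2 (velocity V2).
Formula: \Delta P = \frac{1}{2} \rho (V_1^2 - V_2^2)
Substituting knowns: -42.035 = 0.5·870·(4.497² − V2²)/1000
Solving for V2: V2 = √(4.497² − 2·(-42.035·1000)/870) = 10.81 m/s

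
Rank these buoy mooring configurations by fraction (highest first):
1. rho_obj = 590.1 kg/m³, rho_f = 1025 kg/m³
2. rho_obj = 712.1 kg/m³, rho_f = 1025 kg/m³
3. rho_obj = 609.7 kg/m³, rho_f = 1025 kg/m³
Case 1: fraction = 0.5757
Case 2: fraction = 0.6947
Case 3: fraction = 0.5948
Ranking (highest first): 2, 3, 1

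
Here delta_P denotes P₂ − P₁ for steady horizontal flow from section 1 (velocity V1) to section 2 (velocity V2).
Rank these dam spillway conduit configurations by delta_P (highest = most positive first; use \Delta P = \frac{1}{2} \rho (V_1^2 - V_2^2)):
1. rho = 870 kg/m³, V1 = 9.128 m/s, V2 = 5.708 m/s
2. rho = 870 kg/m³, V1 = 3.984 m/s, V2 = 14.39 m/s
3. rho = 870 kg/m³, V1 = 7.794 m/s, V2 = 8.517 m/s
Case 1: delta_P = 22.07 kPa
Case 2: delta_P = -83.17 kPa
Case 3: delta_P = -5.13 kPa
Ranking (highest first): 1, 3, 2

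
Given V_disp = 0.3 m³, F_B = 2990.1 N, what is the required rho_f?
Formula: F_B = \rho_f g V_{disp}
Substituting knowns: 2990.1 = rho_f·9.81·0.3
Solving for rho_f: rho_f = 2990.1/(9.81·0.3) = 1016 kg/m³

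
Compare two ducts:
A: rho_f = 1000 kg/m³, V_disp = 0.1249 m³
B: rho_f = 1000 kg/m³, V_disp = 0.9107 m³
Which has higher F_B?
F_B(A) = 1225 N, F_B(B) = 8934 N. Answer: B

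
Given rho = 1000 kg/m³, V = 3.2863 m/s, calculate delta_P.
Formula: V = \sqrt{\frac{2 \Delta P}{\rho}}
Substituting knowns: 3.2863 = √(2·(delta_P·1000)/1000)
Solving for delta_P: delta_P = 3.2863²·1000/2/1000 = 5.4 kPa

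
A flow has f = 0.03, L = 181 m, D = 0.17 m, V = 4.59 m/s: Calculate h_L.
Formula: h_L = f \frac{L}{D} \frac{V^2}{2g}
h_L = 0.03·(181/0.17)·4.59²/(2·9.81) = 34.3 m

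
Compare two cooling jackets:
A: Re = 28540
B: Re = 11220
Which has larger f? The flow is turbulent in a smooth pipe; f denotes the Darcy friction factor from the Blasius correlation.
f(A) = 0.02431, f(B) = 0.0307. Answer: B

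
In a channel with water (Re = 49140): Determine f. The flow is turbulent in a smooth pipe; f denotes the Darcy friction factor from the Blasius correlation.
Formula: f = \frac{0.316}{Re^{0.25}}
f = 0.316/49140^0.25 = 0.02122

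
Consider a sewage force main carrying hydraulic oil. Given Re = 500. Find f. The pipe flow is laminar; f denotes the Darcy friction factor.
Formula: f = \frac{64}{Re}
f = 64/500 = 0.128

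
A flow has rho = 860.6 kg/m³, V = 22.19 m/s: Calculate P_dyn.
Formula: P_{dyn} = \frac{1}{2} \rho V^2
P_dyn = 0.5·860.6·22.19²/1000 = 211.9 kPa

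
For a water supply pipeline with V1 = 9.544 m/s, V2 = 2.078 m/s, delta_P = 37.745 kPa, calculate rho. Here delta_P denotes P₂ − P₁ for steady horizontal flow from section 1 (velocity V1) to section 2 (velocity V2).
Formula: \Delta P = \frac{1}{2} \rho (V_1^2 - V_2^2)
Substituting knowns: 37.745 = 0.5·rho·(9.544² − 2.078²)/1000
Solving for rho: rho = 2·(37.745·1000)/(9.544² − 2.078²) = 870 kg/m³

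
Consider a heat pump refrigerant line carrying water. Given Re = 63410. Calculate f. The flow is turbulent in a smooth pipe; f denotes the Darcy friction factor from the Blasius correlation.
Formula: f = \frac{0.316}{Re^{0.25}}
f = 0.316/63410^0.25 = 0.01991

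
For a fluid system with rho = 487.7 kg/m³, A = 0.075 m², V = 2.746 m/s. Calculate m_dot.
Formula: \dot{m} = \rho A V
m_dot = 487.7·0.075·2.746 = 100.4 kg/s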